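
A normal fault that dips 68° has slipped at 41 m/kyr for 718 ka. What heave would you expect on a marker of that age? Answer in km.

11 km

dip-slip = rate × time = 41 m/kyr × 718 ka = 29440 m
heave = dip-slip × cos(dip) = 29440 × cos(68°) = 11000 m = 11 km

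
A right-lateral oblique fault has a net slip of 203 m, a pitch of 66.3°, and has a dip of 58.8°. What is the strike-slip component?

81.6 m

strike-slip = net slip × cos(rake) = 203 m × cos(66.3°) = 81.6 m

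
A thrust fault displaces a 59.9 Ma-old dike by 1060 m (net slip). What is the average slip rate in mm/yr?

rate = 1060 m / 59.9 Ma = 0.0000177 m/yr = 0.0177 mm/yr

0.0177 mm/yr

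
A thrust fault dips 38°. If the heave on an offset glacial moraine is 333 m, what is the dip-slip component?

dip-slip = heave / cos(dip) = 333 / cos(38°) = 423 m

423 m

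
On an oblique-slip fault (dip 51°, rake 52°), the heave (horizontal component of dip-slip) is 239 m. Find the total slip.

482 m

dip-slip = heave / cos(dip) = 239 / cos(51°) = 379.8 m
net slip = dip-slip / sin(rake) = 379.8 / sin(52°) = 482 m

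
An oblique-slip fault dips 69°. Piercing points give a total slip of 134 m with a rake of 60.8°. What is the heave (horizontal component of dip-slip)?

41.9 m

dip-slip = net slip × sin(rake) = 134 m × sin(60.8°) = 117 m
heave = dip-slip × cos(dip) = 117 × cos(69°) = 41.9 m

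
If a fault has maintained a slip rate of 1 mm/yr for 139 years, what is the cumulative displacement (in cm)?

slip = rate × time = 1 mm/yr × 139 years = 0.139 m = 13.9 cm

13.9 cm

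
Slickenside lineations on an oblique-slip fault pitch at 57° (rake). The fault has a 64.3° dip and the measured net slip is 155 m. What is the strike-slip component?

strike-slip = net slip × cos(rake) = 155 m × cos(57°) = 84.4 m

84.4 m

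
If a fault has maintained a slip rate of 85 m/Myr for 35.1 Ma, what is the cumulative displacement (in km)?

2.98 km

slip = rate × time = 85 m/Myr × 35.1 Ma = 2980 m = 2.98 km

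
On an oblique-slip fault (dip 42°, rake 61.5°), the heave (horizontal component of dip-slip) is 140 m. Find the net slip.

214 m

dip-slip = heave / cos(dip) = 140 / cos(42°) = 188.4 m
net slip = dip-slip / sin(rake) = 188.4 / sin(61.5°) = 214 m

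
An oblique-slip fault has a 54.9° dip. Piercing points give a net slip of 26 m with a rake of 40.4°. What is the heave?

9.69 m

dip-slip = net slip × sin(rake) = 26 m × sin(40.4°) = 16.85 m
heave = dip-slip × cos(dip) = 16.85 × cos(54.9°) = 9.69 m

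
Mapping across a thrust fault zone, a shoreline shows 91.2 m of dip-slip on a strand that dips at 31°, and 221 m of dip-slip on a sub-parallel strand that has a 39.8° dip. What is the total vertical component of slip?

throw_A = 91.2 × sin(31°) = 46.97 m
throw_B = 221 × sin(39.8°) = 141.5 m
total = 46.97 + 141.5 = 188 m

188 m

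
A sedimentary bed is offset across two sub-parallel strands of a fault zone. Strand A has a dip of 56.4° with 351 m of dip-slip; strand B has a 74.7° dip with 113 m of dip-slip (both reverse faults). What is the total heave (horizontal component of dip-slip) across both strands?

heave_A = 351 × cos(56.4°) = 194.2 m
heave_B = 113 × cos(74.7°) = 29.82 m
total = 194.2 + 29.82 = 224 m

224 m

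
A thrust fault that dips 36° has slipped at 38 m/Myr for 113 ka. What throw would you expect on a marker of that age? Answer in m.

dip-slip = rate × time = 38 m/Myr × 113 ka = 4.294 m
throw = dip-slip × sin(dip) = 4.294 × sin(36°) = 2.52 m

2.52 m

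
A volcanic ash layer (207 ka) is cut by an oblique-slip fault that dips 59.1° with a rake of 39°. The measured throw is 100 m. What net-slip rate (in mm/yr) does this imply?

dip-slip = throw / sin(dip) = 100 / sin(59.1°) = 116.5 m
net slip = dip-slip / sin(rake) = 116.5 / sin(39°) = 185.2 m
rate = 185.2 m / 207 ka = 0.000895 m/yr = 0.895 mm/yr

0.895 mm/yr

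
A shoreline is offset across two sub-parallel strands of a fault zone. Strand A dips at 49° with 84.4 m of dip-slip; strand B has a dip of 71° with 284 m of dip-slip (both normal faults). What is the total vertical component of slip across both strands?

throw_A = 84.4 × sin(49°) = 63.70 m
throw_B = 284 × sin(71°) = 268.5 m
total = 63.70 + 268.5 = 332 m

332 m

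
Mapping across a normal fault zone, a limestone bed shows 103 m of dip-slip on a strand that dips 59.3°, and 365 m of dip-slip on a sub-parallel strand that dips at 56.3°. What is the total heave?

255 m

heave_A = 103 × cos(59.3°) = 52.59 m
heave_B = 365 × cos(56.3°) = 202.5 m
total = 52.59 + 202.5 = 255 m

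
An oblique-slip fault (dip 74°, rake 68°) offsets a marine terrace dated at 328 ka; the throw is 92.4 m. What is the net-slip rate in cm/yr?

0.0316 cm/yr

dip-slip = throw / sin(dip) = 92.4 / sin(74°) = 96.12 m
net slip = dip-slip / sin(rake) = 96.12 / sin(68°) = 103.7 m
rate = 103.7 m / 328 ka = 0.000316 m/yr = 0.0316 cm/yr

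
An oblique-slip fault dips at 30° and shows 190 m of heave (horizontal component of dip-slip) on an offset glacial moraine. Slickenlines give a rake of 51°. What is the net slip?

dip-slip = heave / cos(dip) = 190 / cos(30°) = 219.4 m
net slip = dip-slip / sin(rake) = 219.4 / sin(51°) = 282 m

282 m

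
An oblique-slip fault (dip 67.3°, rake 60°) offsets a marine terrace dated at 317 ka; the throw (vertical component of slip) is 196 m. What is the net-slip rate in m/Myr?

dip-slip = throw / sin(dip) = 196 / sin(67.3°) = 212.5 m
net slip = dip-slip / sin(rake) = 212.5 / sin(60°) = 245.3 m
rate = 245.3 m / 317 ka = 0.000774 m/yr = 774 m/Myr

774 m/Myr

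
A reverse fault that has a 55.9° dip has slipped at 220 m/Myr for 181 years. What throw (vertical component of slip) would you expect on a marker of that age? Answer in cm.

dip-slip = rate × time = 220 m/Myr × 181 years = 0.03982 m
throw = dip-slip × sin(dip) = 0.03982 × sin(55.9°) = 0.0330 m = 3.30 cm

3.30 cm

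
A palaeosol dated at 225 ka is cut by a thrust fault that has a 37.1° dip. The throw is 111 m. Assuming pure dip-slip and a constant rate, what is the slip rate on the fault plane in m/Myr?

818 m/Myr

dip-slip = throw / sin(dip) = 111 m / sin(37.1°) = 184 m
rate = 184 m / 225 ka = 0.000818 m/yr = 818 m/Myr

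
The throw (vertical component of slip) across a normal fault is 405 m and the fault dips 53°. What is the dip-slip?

507 m

dip-slip = throw / sin(dip) = 405 / sin(53°) = 507 m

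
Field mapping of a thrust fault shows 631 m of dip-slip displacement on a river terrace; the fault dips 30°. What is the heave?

heave = dip-slip × cos(dip) = 631 m × cos(30°) = 546 m

546 m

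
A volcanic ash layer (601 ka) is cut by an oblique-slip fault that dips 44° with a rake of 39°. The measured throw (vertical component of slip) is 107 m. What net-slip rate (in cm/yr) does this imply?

0.0407 cm/yr

dip-slip = throw / sin(dip) = 107 / sin(44°) = 154 m
net slip = dip-slip / sin(rake) = 154 / sin(39°) = 244.8 m
rate = 244.8 m / 601 ka = 0.000407 m/yr = 0.0407 cm/yr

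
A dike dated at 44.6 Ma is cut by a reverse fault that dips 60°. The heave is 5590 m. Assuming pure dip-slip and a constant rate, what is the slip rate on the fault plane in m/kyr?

dip-slip = heave / cos(dip) = 5590 m / cos(60°) = 11180 m
rate = 11180 m / 44.6 Ma = 0.000251 m/yr = 0.251 m/kyr

0.251 m/kyr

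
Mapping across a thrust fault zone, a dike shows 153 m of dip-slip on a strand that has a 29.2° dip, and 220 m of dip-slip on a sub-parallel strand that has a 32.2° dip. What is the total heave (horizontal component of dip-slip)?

320 m

heave_A = 153 × cos(29.2°) = 133.6 m
heave_B = 220 × cos(32.2°) = 186.2 m
total = 133.6 + 186.2 = 320 m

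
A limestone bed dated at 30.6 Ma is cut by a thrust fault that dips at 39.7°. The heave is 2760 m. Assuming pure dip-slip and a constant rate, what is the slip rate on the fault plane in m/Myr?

117 m/Myr

dip-slip = heave / cos(dip) = 2760 m / cos(39.7°) = 3587 m
rate = 3587 m / 30.6 Ma = 0.000117 m/yr = 117 m/Myr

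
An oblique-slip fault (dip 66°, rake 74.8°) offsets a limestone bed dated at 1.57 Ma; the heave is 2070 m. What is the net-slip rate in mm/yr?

dip-slip = heave / cos(dip) = 2070 / cos(66°) = 5089 m
net slip = dip-slip / sin(rake) = 5089 / sin(74.8°) = 5274 m
rate = 5274 m / 1.57 Ma = 0.00336 m/yr = 3.36 mm/yr

3.36 mm/yr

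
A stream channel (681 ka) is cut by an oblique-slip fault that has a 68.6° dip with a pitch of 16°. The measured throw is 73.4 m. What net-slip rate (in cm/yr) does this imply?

0.0420 cm/yr

dip-slip = throw / sin(dip) = 73.4 / sin(68.6°) = 78.84 m
net slip = dip-slip / sin(rake) = 78.84 / sin(16°) = 286 m
rate = 286 m / 681 ka = 0.000420 m/yr = 0.0420 cm/yr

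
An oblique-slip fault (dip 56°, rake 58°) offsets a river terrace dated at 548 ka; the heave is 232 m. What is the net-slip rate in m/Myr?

dip-slip = heave / cos(dip) = 232 / cos(56°) = 414.9 m
net slip = dip-slip / sin(rake) = 414.9 / sin(58°) = 489.2 m
rate = 489.2 m / 548 ka = 0.000893 m/yr = 893 m/Myr

893 m/Myr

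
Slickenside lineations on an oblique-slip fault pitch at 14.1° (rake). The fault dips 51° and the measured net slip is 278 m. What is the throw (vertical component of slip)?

dip-slip = net slip × sin(rake) = 278 m × sin(14.1°) = 67.72 m
throw = dip-slip × sin(dip) = 67.72 × sin(51°) = 52.6 m

52.6 m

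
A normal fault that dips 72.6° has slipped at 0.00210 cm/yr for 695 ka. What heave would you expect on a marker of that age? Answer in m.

dip-slip = rate × time = 0.00210 cm/yr × 695 ka = 14.59 m
heave = dip-slip × cos(dip) = 14.59 × cos(72.6°) = 4.36 m

4.36 m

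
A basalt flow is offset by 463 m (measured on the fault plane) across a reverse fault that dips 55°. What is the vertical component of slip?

379 m

throw = dip-slip × sin(dip) = 463 m × sin(55°) = 379 m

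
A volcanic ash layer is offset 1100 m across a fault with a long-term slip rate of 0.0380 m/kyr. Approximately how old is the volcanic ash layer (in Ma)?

28.9 Ma

age = offset / rate = 1100 m / (0.0380 m/kyr) = 2.89e+07 yr = 28.9 Ma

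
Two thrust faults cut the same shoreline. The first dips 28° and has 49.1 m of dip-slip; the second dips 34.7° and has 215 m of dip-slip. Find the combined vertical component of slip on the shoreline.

145 m

throw_A = 49.1 × sin(28°) = 23.05 m
throw_B = 215 × sin(34.7°) = 122.4 m
total = 23.05 + 122.4 = 145 m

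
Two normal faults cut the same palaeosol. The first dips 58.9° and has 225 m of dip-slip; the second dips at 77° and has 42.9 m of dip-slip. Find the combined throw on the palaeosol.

throw_A = 225 × sin(58.9°) = 192.7 m
throw_B = 42.9 × sin(77°) = 41.80 m
total = 192.7 + 41.80 = 234 m

234 m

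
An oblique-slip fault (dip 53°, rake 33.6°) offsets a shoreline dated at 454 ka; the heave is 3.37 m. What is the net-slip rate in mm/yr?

0.0223 mm/yr

dip-slip = heave / cos(dip) = 3.37 / cos(53°) = 5.600 m
net slip = dip-slip / sin(rake) = 5.600 / sin(33.6°) = 10.12 m
rate = 10.12 m / 454 ka = 0.0000223 m/yr = 0.0223 mm/yr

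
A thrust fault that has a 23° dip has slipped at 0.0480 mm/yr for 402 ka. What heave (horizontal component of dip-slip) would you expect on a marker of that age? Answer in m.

dip-slip = rate × time = 0.0480 mm/yr × 402 ka = 19.30 m
heave = dip-slip × cos(dip) = 19.30 × cos(23°) = 17.8 m

17.8 m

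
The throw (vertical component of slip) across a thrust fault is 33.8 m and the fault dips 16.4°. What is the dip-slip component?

dip-slip = throw / sin(dip) = 33.8 / sin(16.4°) = 120 m

120 m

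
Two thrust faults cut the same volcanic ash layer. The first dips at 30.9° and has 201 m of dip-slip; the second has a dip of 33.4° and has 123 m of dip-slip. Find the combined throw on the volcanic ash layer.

171 m

throw_A = 201 × sin(30.9°) = 103.2 m
throw_B = 123 × sin(33.4°) = 67.71 m
total = 103.2 + 67.71 = 171 m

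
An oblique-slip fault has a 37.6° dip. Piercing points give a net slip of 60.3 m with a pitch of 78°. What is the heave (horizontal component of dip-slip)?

dip-slip = net slip × sin(rake) = 60.3 m × sin(78°) = 58.98 m
heave = dip-slip × cos(dip) = 58.98 × cos(37.6°) = 46.7 m

46.7 m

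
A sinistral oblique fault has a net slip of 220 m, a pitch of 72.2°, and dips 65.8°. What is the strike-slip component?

strike-slip = net slip × cos(rake) = 220 m × cos(72.2°) = 67.3 m

67.3 m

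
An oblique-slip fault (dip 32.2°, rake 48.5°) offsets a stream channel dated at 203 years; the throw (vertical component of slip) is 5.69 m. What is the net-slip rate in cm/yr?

dip-slip = throw / sin(dip) = 5.69 / sin(32.2°) = 10.68 m
net slip = dip-slip / sin(rake) = 10.68 / sin(48.5°) = 14.26 m
rate = 14.26 m / 203 years = 0.0702 m/yr = 7.02 cm/yr

7.02 cm/yr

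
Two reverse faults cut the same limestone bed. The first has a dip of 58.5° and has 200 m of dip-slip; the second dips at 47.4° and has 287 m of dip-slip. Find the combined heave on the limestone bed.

299 m

heave_A = 200 × cos(58.5°) = 104.5 m
heave_B = 287 × cos(47.4°) = 194.3 m
total = 104.5 + 194.3 = 299 m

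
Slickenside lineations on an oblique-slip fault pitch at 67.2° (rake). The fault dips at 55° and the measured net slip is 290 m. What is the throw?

dip-slip = net slip × sin(rake) = 290 m × sin(67.2°) = 267.3 m
throw = dip-slip × sin(dip) = 267.3 × sin(55°) = 219 m

219 m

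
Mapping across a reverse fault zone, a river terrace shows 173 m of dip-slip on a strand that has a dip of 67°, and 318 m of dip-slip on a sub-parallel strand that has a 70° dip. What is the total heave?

heave_A = 173 × cos(67°) = 67.60 m
heave_B = 318 × cos(70°) = 108.8 m
total = 67.60 + 108.8 = 176 m

176 m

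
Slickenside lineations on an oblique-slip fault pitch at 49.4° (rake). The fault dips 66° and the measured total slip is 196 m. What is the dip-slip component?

149 m

dip-slip = net slip × sin(rake) = 196 m × sin(49.4°) = 149 m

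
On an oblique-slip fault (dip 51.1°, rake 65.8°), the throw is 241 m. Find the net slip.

dip-slip = throw / sin(dip) = 241 / sin(51.1°) = 309.7 m
net slip = dip-slip / sin(rake) = 309.7 / sin(65.8°) = 340 m

340 m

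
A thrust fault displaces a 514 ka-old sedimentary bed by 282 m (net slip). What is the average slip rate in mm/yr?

0.549 mm/yr

rate = 282 m / 514 ka = 0.000549 m/yr = 0.549 mm/yr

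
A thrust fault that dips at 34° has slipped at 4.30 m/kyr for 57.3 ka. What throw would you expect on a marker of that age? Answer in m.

dip-slip = rate × time = 4.30 m/kyr × 57.3 ka = 246.4 m
throw = dip-slip × sin(dip) = 246.4 × sin(34°) = 138 m

138 m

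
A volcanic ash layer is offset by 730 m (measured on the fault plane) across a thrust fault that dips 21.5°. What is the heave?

heave = dip-slip × cos(dip) = 730 m × cos(21.5°) = 679 m

679 m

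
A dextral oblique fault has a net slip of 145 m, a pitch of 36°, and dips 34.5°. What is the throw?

dip-slip = net slip × sin(rake) = 145 m × sin(36°) = 85.23 m
throw = dip-slip × sin(dip) = 85.23 × sin(34.5°) = 48.3 m

48.3 m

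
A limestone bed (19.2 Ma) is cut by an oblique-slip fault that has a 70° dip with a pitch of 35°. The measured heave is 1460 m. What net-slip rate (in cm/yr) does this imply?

0.0388 cm/yr

dip-slip = heave / cos(dip) = 1460 / cos(70°) = 4269 m
net slip = dip-slip / sin(rake) = 4269 / sin(35°) = 7442 m
rate = 7442 m / 19.2 Ma = 0.000388 m/yr = 0.0388 cm/yr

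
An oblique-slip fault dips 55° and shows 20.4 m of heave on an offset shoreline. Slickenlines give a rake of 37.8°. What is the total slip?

58 m

dip-slip = heave / cos(dip) = 20.4 / cos(55°) = 35.57 m
net slip = dip-slip / sin(rake) = 35.57 / sin(37.8°) = 58 m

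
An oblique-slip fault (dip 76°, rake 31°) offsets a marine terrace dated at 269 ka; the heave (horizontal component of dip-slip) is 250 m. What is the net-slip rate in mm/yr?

dip-slip = heave / cos(dip) = 250 / cos(76°) = 1033 m
net slip = dip-slip / sin(rake) = 1033 / sin(31°) = 2006 m
rate = 2006 m / 269 ka = 0.00746 m/yr = 7.46 mm/yr

7.46 mm/yr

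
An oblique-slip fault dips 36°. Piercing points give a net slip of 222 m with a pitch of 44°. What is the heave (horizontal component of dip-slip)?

125 m

dip-slip = net slip × sin(rake) = 222 m × sin(44°) = 154.2 m
heave = dip-slip × cos(dip) = 154.2 × cos(36°) = 125 m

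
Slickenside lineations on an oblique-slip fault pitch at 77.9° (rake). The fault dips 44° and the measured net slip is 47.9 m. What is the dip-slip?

46.8 m

dip-slip = net slip × sin(rake) = 47.9 m × sin(77.9°) = 46.8 m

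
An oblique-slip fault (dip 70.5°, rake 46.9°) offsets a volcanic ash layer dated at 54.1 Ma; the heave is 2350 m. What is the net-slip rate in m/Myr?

178 m/Myr

dip-slip = heave / cos(dip) = 2350 / cos(70.5°) = 7040 m
net slip = dip-slip / sin(rake) = 7040 / sin(46.9°) = 9642 m
rate = 9642 m / 54.1 Ma = 0.000178 m/yr = 178 m/Myr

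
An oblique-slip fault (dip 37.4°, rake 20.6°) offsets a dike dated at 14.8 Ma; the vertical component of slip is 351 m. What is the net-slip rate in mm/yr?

0.111 mm/yr

dip-slip = throw / sin(dip) = 351 / sin(37.4°) = 577.9 m
net slip = dip-slip / sin(rake) = 577.9 / sin(20.6°) = 1642 m
rate = 1642 m / 14.8 Ma = 0.000111 m/yr = 0.111 mm/yr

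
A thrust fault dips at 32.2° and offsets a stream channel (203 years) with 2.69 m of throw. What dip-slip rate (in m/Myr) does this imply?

dip-slip = throw / sin(dip) = 2.69 m / sin(32.2°) = 5.048 m
rate = 5.048 m / 203 years = 0.0249 m/yr = 24900 m/Myr

24900 m/Myr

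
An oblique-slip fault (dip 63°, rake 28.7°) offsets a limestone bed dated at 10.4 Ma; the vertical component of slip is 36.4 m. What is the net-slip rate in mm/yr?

dip-slip = throw / sin(dip) = 36.4 / sin(63°) = 40.85 m
net slip = dip-slip / sin(rake) = 40.85 / sin(28.7°) = 85.07 m
rate = 85.07 m / 10.4 Ma = 0.00000818 m/yr = 0.00818 mm/yr

0.00818 mm/yr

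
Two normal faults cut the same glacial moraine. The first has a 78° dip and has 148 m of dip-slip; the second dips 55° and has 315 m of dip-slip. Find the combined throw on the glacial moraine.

403 m

throw_A = 148 × sin(78°) = 144.8 m
throw_B = 315 × sin(55°) = 258 m
total = 144.8 + 258 = 403 m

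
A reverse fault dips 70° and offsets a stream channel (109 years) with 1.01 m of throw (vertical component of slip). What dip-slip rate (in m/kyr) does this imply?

dip-slip = throw / sin(dip) = 1.01 m / sin(70°) = 1.075 m
rate = 1.075 m / 109 years = 0.00986 m/yr = 9.86 m/kyr

9.86 m/kyr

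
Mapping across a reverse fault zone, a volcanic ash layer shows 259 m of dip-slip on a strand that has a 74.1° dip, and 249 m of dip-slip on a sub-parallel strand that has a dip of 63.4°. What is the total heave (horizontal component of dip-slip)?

heave_A = 259 × cos(74.1°) = 70.96 m
heave_B = 249 × cos(63.4°) = 111.5 m
total = 70.96 + 111.5 = 182 m

182 m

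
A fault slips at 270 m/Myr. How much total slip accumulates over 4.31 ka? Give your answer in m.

1.16 m

slip = rate × time = 270 m/Myr × 4.31 ka = 1.16 m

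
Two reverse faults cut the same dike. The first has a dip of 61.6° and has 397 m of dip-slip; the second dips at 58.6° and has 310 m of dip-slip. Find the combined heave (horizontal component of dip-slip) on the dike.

heave_A = 397 × cos(61.6°) = 188.8 m
heave_B = 310 × cos(58.6°) = 161.5 m
total = 188.8 + 161.5 = 350 m

350 m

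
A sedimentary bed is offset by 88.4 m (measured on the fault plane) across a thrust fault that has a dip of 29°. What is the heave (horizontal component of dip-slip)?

heave = dip-slip × cos(dip) = 88.4 m × cos(29°) = 77.3 m

77.3 m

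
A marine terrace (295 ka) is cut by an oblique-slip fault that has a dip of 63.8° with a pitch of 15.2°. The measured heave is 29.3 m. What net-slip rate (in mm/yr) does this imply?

dip-slip = heave / cos(dip) = 29.3 / cos(63.8°) = 66.36 m
net slip = dip-slip / sin(rake) = 66.36 / sin(15.2°) = 253.1 m
rate = 253.1 m / 295 ka = 0.000858 m/yr = 0.858 mm/yr

0.858 mm/yr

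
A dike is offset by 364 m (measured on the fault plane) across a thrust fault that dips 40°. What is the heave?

heave = dip-slip × cos(dip) = 364 m × cos(40°) = 279 m

279 m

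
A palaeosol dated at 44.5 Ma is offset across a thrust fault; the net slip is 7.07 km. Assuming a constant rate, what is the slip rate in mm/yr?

rate = 7.07 km / 44.5 Ma = 0.000159 m/yr = 0.159 mm/yr

0.159 mm/yr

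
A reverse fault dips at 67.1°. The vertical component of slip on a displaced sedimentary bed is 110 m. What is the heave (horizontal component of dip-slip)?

46.5 m

heave = throw / tan(dip) = 110 / tan(67.1°) = 46.5 m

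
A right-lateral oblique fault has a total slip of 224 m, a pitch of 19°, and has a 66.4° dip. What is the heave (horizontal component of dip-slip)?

29.2 m

dip-slip = net slip × sin(rake) = 224 m × sin(19°) = 72.93 m
heave = dip-slip × cos(dip) = 72.93 × cos(66.4°) = 29.2 m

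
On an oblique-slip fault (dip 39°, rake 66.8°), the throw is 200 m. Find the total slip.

dip-slip = throw / sin(dip) = 200 / sin(39°) = 317.8 m
net slip = dip-slip / sin(rake) = 317.8 / sin(66.8°) = 346 m

346 m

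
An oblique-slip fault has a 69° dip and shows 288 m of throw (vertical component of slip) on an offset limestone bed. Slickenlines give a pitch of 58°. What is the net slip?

364 m

dip-slip = throw / sin(dip) = 288 / sin(69°) = 308.5 m
net slip = dip-slip / sin(rake) = 308.5 / sin(58°) = 364 m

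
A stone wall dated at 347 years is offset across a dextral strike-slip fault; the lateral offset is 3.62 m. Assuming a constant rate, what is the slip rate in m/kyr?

10.4 m/kyr

rate = 3.62 m / 347 years = 0.0104 m/yr = 10.4 m/kyr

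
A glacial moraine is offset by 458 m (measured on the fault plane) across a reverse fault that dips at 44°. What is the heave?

329 m

heave = dip-slip × cos(dip) = 458 m × cos(44°) = 329 m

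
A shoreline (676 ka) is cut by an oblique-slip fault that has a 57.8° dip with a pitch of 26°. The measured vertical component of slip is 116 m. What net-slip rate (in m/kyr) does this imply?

0.463 m/kyr

dip-slip = throw / sin(dip) = 116 / sin(57.8°) = 137.1 m
net slip = dip-slip / sin(rake) = 137.1 / sin(26°) = 312.7 m
rate = 312.7 m / 676 ka = 0.000463 m/yr = 0.463 m/kyr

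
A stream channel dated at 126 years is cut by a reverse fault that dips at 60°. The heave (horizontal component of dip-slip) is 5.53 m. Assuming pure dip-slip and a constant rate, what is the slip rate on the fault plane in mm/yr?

dip-slip = heave / cos(dip) = 5.53 m / cos(60°) = 11.06 m
rate = 11.06 m / 126 years = 0.0878 m/yr = 87.8 mm/yr

87.8 mm/yr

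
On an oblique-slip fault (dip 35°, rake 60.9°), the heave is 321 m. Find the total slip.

448 m

dip-slip = heave / cos(dip) = 321 / cos(35°) = 391.9 m
net slip = dip-slip / sin(rake) = 391.9 / sin(60.9°) = 448 m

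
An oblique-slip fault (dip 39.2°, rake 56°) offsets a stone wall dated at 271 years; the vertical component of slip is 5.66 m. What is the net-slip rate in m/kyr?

39.9 m/kyr

dip-slip = throw / sin(dip) = 5.66 / sin(39.2°) = 8.955 m
net slip = dip-slip / sin(rake) = 8.955 / sin(56°) = 10.80 m
rate = 10.80 m / 271 years = 0.0399 m/yr = 39.9 m/kyr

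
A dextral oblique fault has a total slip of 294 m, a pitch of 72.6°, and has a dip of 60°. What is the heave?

dip-slip = net slip × sin(rake) = 294 m × sin(72.6°) = 280.5 m
heave = dip-slip × cos(dip) = 280.5 × cos(60°) = 140 m

140 m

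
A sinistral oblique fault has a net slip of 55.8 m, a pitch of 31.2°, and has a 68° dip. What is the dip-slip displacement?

28.9 m

dip-slip = net slip × sin(rake) = 55.8 m × sin(31.2°) = 28.9 m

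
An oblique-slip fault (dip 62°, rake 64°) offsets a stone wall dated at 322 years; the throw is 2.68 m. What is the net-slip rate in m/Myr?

dip-slip = throw / sin(dip) = 2.68 / sin(62°) = 3.035 m
net slip = dip-slip / sin(rake) = 3.035 / sin(64°) = 3.377 m
rate = 3.377 m / 322 years = 0.0105 m/yr = 10500 m/Myr

10500 m/Myr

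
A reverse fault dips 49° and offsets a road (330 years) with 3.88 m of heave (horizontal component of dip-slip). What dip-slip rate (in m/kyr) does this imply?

17.9 m/kyr

dip-slip = heave / cos(dip) = 3.88 m / cos(49°) = 5.914 m
rate = 5.914 m / 330 years = 0.0179 m/yr = 17.9 m/kyr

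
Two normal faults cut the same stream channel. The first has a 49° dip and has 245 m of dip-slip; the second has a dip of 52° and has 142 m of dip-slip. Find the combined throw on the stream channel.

297 m

throw_A = 245 × sin(49°) = 184.9 m
throw_B = 142 × sin(52°) = 111.9 m
total = 184.9 + 111.9 = 297 m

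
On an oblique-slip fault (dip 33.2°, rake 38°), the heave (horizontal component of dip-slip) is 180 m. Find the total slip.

349 m

dip-slip = heave / cos(dip) = 180 / cos(33.2°) = 215.1 m
net slip = dip-slip / sin(rake) = 215.1 / sin(38°) = 349 m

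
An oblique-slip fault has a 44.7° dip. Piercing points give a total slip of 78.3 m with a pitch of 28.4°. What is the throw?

26.2 m

dip-slip = net slip × sin(rake) = 78.3 m × sin(28.4°) = 37.24 m
throw = dip-slip × sin(dip) = 37.24 × sin(44.7°) = 26.2 m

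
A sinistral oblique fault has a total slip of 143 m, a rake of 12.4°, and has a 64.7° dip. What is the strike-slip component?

strike-slip = net slip × cos(rake) = 143 m × cos(12.4°) = 140 m

140 m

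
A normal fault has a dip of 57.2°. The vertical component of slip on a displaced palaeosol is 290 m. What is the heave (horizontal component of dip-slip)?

187 m

heave = throw / tan(dip) = 290 / tan(57.2°) = 187 m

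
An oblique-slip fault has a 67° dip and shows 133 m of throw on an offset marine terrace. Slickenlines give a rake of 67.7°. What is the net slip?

156 m

dip-slip = throw / sin(dip) = 133 / sin(67°) = 144.5 m
net slip = dip-slip / sin(rake) = 144.5 / sin(67.7°) = 156 m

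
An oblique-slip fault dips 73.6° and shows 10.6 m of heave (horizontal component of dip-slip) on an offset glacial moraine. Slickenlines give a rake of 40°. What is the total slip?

dip-slip = heave / cos(dip) = 10.6 / cos(73.6°) = 37.54 m
net slip = dip-slip / sin(rake) = 37.54 / sin(40°) = 58.4 m

58.4 m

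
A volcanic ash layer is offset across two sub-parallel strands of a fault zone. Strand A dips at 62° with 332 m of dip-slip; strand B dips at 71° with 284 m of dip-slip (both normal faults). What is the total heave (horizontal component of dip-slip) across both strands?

heave_A = 332 × cos(62°) = 155.9 m
heave_B = 284 × cos(71°) = 92.46 m
total = 155.9 + 92.46 = 248 m

248 m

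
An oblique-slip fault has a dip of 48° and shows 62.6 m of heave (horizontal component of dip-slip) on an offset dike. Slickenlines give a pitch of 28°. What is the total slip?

199 m

dip-slip = heave / cos(dip) = 62.6 / cos(48°) = 93.55 m
net slip = dip-slip / sin(rake) = 93.55 / sin(28°) = 199 m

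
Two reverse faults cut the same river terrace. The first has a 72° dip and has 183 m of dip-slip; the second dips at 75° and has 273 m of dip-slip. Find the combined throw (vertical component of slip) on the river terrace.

438 m

throw_A = 183 × sin(72°) = 174 m
throw_B = 273 × sin(75°) = 263.7 m
total = 174 + 263.7 = 438 m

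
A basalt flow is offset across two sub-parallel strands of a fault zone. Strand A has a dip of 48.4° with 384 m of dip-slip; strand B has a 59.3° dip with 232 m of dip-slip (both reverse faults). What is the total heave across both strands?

373 m

heave_A = 384 × cos(48.4°) = 254.9 m
heave_B = 232 × cos(59.3°) = 118.4 m
total = 254.9 + 118.4 = 373 m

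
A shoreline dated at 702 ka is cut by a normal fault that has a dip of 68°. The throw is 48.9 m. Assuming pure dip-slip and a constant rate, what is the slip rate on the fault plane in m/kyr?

dip-slip = throw / sin(dip) = 48.9 m / sin(68°) = 52.74 m
rate = 52.74 m / 702 ka = 0.0000751 m/yr = 0.0751 m/kyr

0.0751 m/kyr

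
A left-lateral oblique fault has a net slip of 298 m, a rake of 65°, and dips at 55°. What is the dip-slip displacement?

dip-slip = net slip × sin(rake) = 298 m × sin(65°) = 270 m

270 m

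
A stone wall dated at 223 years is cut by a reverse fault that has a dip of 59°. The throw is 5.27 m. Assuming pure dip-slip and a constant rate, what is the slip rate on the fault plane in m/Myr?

dip-slip = throw / sin(dip) = 5.27 m / sin(59°) = 6.148 m
rate = 6.148 m / 223 years = 0.0276 m/yr = 27600 m/Myr

27600 m/Myr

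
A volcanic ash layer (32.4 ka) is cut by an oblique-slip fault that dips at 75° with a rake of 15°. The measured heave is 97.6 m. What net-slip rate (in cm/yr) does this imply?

4.50 cm/yr

dip-slip = heave / cos(dip) = 97.6 / cos(75°) = 377.1 m
net slip = dip-slip / sin(rake) = 377.1 / sin(15°) = 1457 m
rate = 1457 m / 32.4 ka = 0.0450 m/yr = 4.50 cm/yr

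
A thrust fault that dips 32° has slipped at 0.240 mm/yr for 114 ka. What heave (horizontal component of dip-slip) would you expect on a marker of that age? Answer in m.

23.2 m

dip-slip = rate × time = 0.240 mm/yr × 114 ka = 27.36 m
heave = dip-slip × cos(dip) = 27.36 × cos(32°) = 23.2 m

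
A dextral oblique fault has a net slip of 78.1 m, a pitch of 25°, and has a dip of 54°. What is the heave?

dip-slip = net slip × sin(rake) = 78.1 m × sin(25°) = 33.01 m
heave = dip-slip × cos(dip) = 33.01 × cos(54°) = 19.4 m

19.4 m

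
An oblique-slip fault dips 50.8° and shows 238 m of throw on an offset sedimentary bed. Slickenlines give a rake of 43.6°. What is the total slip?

445 m

dip-slip = throw / sin(dip) = 238 / sin(50.8°) = 307.1 m
net slip = dip-slip / sin(rake) = 307.1 / sin(43.6°) = 445 m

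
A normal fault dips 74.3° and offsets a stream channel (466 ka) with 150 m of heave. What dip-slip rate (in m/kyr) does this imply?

dip-slip = heave / cos(dip) = 150 m / cos(74.3°) = 554.3 m
rate = 554.3 m / 466 ka = 0.00119 m/yr = 1.19 m/kyr

1.19 m/kyr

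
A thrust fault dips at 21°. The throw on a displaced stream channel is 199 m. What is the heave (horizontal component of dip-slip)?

518 m

heave = throw / tan(dip) = 199 / tan(21°) = 518 m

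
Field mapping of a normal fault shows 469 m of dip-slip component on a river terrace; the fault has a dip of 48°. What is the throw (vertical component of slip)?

throw = dip-slip × sin(dip) = 469 m × sin(48°) = 349 m

349 m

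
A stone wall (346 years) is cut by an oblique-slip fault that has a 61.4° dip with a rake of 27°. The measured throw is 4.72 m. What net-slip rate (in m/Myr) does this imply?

dip-slip = throw / sin(dip) = 4.72 / sin(61.4°) = 5.376 m
net slip = dip-slip / sin(rake) = 5.376 / sin(27°) = 11.84 m
rate = 11.84 m / 346 years = 0.0342 m/yr = 34200 m/Myr

34200 m/Myr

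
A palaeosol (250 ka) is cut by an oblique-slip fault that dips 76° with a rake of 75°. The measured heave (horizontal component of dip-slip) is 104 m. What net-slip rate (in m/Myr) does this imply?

dip-slip = heave / cos(dip) = 104 / cos(76°) = 429.9 m
net slip = dip-slip / sin(rake) = 429.9 / sin(75°) = 445.1 m
rate = 445.1 m / 250 ka = 0.00178 m/yr = 1780 m/Myr

1780 m/Myr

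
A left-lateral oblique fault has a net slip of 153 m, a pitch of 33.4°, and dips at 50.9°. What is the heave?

dip-slip = net slip × sin(rake) = 153 m × sin(33.4°) = 84.22 m
heave = dip-slip × cos(dip) = 84.22 × cos(50.9°) = 53.1 m

53.1 m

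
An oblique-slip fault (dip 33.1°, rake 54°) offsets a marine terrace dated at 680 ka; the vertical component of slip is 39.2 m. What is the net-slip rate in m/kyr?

0.130 m/kyr

dip-slip = throw / sin(dip) = 39.2 / sin(33.1°) = 71.78 m
net slip = dip-slip / sin(rake) = 71.78 / sin(54°) = 88.73 m
rate = 88.73 m / 680 ka = 0.000130 m/yr = 0.130 m/kyr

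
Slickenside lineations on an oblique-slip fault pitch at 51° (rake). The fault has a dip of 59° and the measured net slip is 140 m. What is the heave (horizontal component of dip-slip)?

dip-slip = net slip × sin(rake) = 140 m × sin(51°) = 108.8 m
heave = dip-slip × cos(dip) = 108.8 × cos(59°) = 56 m

56 m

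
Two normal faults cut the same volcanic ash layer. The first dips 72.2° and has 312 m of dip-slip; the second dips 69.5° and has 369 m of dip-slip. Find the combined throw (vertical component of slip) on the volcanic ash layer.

throw_A = 312 × sin(72.2°) = 297.1 m
throw_B = 369 × sin(69.5°) = 345.6 m
total = 297.1 + 345.6 = 643 m

643 m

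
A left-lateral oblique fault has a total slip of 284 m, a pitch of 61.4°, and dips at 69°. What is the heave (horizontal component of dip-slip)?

89.4 m

dip-slip = net slip × sin(rake) = 284 m × sin(61.4°) = 249.3 m
heave = dip-slip × cos(dip) = 249.3 × cos(69°) = 89.4 m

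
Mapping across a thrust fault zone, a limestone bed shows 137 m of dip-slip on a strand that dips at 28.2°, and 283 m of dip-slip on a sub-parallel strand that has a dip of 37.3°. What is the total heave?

346 m

heave_A = 137 × cos(28.2°) = 120.7 m
heave_B = 283 × cos(37.3°) = 225.1 m
total = 120.7 + 225.1 = 346 m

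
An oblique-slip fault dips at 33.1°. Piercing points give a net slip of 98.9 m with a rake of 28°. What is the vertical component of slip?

dip-slip = net slip × sin(rake) = 98.9 m × sin(28°) = 46.43 m
throw = dip-slip × sin(dip) = 46.43 × sin(33.1°) = 25.4 m

25.4 m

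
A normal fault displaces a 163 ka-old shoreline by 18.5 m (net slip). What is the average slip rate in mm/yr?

rate = 18.5 m / 163 ka = 0.000113 m/yr = 0.113 mm/yr

0.113 mm/yr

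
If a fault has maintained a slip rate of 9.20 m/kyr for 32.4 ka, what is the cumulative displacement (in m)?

298 m

slip = rate × time = 9.20 m/kyr × 32.4 ka = 298 m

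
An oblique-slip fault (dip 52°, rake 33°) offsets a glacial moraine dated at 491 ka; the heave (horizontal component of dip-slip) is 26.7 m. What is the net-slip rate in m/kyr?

dip-slip = heave / cos(dip) = 26.7 / cos(52°) = 43.37 m
net slip = dip-slip / sin(rake) = 43.37 / sin(33°) = 79.63 m
rate = 79.63 m / 491 ka = 0.000162 m/yr = 0.162 m/kyr

0.162 m/kyr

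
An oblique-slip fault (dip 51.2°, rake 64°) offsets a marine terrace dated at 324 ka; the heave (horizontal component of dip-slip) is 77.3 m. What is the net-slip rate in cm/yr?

dip-slip = heave / cos(dip) = 77.3 / cos(51.2°) = 123.4 m
net slip = dip-slip / sin(rake) = 123.4 / sin(64°) = 137.3 m
rate = 137.3 m / 324 ka = 0.000424 m/yr = 0.0424 cm/yr

0.0424 cm/yr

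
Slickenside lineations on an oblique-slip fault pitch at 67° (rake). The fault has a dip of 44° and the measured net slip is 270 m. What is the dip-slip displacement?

dip-slip = net slip × sin(rake) = 270 m × sin(67°) = 249 m

249 m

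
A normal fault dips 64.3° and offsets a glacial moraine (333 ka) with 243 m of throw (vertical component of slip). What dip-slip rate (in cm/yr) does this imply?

dip-slip = throw / sin(dip) = 243 m / sin(64.3°) = 269.7 m
rate = 269.7 m / 333 ka = 0.000810 m/yr = 0.0810 cm/yr

0.0810 cm/yr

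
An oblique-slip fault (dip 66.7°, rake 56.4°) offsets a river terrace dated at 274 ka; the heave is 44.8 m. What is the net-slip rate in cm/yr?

dip-slip = heave / cos(dip) = 44.8 / cos(66.7°) = 113.3 m
net slip = dip-slip / sin(rake) = 113.3 / sin(56.4°) = 136 m
rate = 136 m / 274 ka = 0.000496 m/yr = 0.0496 cm/yr

0.0496 cm/yr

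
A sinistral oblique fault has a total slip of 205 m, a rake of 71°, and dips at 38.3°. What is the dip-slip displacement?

194 m

dip-slip = net slip × sin(rake) = 205 m × sin(71°) = 194 m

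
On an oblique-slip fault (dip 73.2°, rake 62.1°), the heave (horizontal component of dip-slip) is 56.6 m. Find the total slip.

dip-slip = heave / cos(dip) = 56.6 / cos(73.2°) = 195.8 m
net slip = dip-slip / sin(rake) = 195.8 / sin(62.1°) = 222 m

222 m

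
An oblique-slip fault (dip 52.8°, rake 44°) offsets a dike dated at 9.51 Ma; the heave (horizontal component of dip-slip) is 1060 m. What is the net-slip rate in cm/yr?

dip-slip = heave / cos(dip) = 1060 / cos(52.8°) = 1753 m
net slip = dip-slip / sin(rake) = 1753 / sin(44°) = 2524 m
rate = 2524 m / 9.51 Ma = 0.000265 m/yr = 0.0265 cm/yr

0.0265 cm/yr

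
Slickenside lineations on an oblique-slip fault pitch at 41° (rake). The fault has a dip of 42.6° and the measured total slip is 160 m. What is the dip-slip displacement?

dip-slip = net slip × sin(rake) = 160 m × sin(41°) = 105 m

105 m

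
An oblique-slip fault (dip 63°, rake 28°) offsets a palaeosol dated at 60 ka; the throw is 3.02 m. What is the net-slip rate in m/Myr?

dip-slip = throw / sin(dip) = 3.02 / sin(63°) = 3.389 m
net slip = dip-slip / sin(rake) = 3.389 / sin(28°) = 7.220 m
rate = 7.220 m / 60 ka = 0.000120 m/yr = 120 m/Myr

120 m/Myr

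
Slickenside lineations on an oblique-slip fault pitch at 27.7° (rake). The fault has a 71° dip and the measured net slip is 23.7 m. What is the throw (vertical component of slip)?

dip-slip = net slip × sin(rake) = 23.7 m × sin(27.7°) = 11.02 m
throw = dip-slip × sin(dip) = 11.02 × sin(71°) = 10.4 m

10.4 m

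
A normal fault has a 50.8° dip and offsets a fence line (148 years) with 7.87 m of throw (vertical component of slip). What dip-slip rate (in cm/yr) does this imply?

6.86 cm/yr

dip-slip = throw / sin(dip) = 7.87 m / sin(50.8°) = 10.16 m
rate = 10.16 m / 148 years = 0.0686 m/yr = 6.86 cm/yr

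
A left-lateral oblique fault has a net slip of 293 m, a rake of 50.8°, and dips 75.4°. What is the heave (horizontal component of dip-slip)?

57.2 m

dip-slip = net slip × sin(rake) = 293 m × sin(50.8°) = 227.1 m
heave = dip-slip × cos(dip) = 227.1 × cos(75.4°) = 57.2 m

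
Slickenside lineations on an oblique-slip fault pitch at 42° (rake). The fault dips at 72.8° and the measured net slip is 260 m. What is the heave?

dip-slip = net slip × sin(rake) = 260 m × sin(42°) = 174 m
heave = dip-slip × cos(dip) = 174 × cos(72.8°) = 51.4 m

51.4 m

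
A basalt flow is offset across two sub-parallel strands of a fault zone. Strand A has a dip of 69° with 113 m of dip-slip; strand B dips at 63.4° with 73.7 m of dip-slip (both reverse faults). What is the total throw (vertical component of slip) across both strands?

171 m

throw_A = 113 × sin(69°) = 105.5 m
throw_B = 73.7 × sin(63.4°) = 65.90 m
total = 105.5 + 65.90 = 171 m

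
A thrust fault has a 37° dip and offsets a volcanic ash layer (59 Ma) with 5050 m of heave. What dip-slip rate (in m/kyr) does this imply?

0.107 m/kyr

dip-slip = heave / cos(dip) = 5050 m / cos(37°) = 6323 m
rate = 6323 m / 59 Ma = 0.000107 m/yr = 0.107 m/kyr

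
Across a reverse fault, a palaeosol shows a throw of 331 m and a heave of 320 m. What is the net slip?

net slip = √(throw² + heave²) = √(331² + 320²) = 460 m

460 m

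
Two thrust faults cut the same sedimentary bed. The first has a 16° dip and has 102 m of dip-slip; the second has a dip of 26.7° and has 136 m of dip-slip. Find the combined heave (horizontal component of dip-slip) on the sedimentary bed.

220 m

heave_A = 102 × cos(16°) = 98.05 m
heave_B = 136 × cos(26.7°) = 121.5 m
total = 98.05 + 121.5 = 220 m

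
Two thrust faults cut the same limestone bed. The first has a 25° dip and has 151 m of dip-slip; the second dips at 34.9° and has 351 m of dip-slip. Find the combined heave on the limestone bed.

heave_A = 151 × cos(25°) = 136.9 m
heave_B = 351 × cos(34.9°) = 287.9 m
total = 136.9 + 287.9 = 425 m

425 m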